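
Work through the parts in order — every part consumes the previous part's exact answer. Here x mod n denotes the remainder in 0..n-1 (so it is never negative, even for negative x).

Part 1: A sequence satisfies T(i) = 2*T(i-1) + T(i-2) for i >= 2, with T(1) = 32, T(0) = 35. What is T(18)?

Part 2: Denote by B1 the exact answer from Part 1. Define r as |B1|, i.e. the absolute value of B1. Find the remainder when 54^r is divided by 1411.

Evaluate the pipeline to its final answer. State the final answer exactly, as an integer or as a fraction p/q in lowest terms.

129

Part 1: T(2) = 2*(32) + 1*(35) = 99; iterating: T(2)=99, T(3)=230, T(4)=559, T(5)=1348, T(6)=3255, T(7)=7858, T(8)=18971, T(9)=45800, T(10)=110571, T(11)=266942, T(12)=644455, T(13)=1555852, T(14)=3756159, T(15)=9068170, T(16)=21892499, T(17)=52853168, T(18)=127598835; answer 127598835
Part 2: B1 = 127598835; r = 127598835; squarings mod 1411: 54^1=54, 54^2=94, 54^4=370, 54^8=33, 54^16=1089, 54^32=681, 54^64=953, 54^128=936, 54^256=1276, 54^512=1293, 54^1024=1225, 54^2048=732, 54^4096=1055, 54^8192=1157, 54^16384=1021, 54^32768=1123, 54^65536=1106, 54^131072=1310, 54^262144=324, 54^524288=562, 54^1048576=1191, 54^2097152=426, 54^4194304=868, 54^8388608=1361, 54^16777216=1089, 54^33554432=681, 54^67108864=953; 54^127598835 = 54^1 * 54^2 * 54^16 * 54^32 * 54^64 * 54^128 * 54^65536 * 54^131072 * 54^524288 * 54^1048576 * 54^8388608 * 54^16777216 * 54^33554432 * 54^67108864 = 129 (mod 1411); answer 129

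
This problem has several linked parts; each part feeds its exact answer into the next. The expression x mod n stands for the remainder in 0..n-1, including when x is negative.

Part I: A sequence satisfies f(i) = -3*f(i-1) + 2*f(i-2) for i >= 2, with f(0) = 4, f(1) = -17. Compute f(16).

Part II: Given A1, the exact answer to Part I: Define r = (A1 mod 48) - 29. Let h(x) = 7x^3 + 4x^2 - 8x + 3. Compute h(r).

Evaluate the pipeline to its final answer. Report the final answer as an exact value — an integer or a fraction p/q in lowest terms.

Part I: f(2) = -3*(-17) + 2*(4) = 59; iterating: f(2)=59, f(3)=-211, f(4)=751, f(5)=-2675, f(6)=9527, f(7)=-33931, f(8)=120847, f(9)=-430403, f(10)=1532903, f(11)=-5459515, f(12)=19444351, f(13)=-69252083, f(14)=246644951, f(15)=-878439019, f(16)=3128606959; answer 3128606959
Part II: A1 = 3128606959; r = 2; 7*(2)^3 + 4*(2)^2 - 8*(2)^1 + 3 = (56) + (16) + (-16) + (3) = 59; answer 59

59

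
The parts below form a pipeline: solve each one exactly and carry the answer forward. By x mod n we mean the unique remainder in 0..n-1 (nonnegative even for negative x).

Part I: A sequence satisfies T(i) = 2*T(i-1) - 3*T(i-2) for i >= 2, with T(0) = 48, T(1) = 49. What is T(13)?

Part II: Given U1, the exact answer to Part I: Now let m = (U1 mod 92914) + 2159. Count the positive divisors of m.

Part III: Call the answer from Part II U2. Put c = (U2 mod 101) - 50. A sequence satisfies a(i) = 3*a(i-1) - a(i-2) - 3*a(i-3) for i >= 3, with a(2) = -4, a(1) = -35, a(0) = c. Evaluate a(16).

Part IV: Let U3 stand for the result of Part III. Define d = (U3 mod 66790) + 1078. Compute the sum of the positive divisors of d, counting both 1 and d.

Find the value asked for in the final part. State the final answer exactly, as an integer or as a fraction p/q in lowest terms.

7596

Part I: T(2) = 2*(49) - 3*(48) = -46; iterating: T(2)=-46, T(3)=-239, T(4)=-340, T(5)=37, T(6)=1094, T(7)=2077, T(8)=872, T(9)=-4487, T(10)=-11590, T(11)=-9719, T(12)=15332, T(13)=59821; answer 59821
Part II: U1 = 59821; m = 61980; 61980 = 2^2 * 3 * 5 * 1033; number of divisors = (2+1) * (1+1) * (1+1) * (1+1) = 24; answer 24
Part III: U2 = 24; c = -26; a(3) = 3*(-4) - 1*(-35) - 3*(-26) = 101; iterating: a(3)=101, a(4)=412, a(5)=1147, a(6)=2726, a(7)=5795, a(8)=11218, a(9)=19681, a(10)=30440, a(11)=37985, a(12)=24472, a(13)=-55889, a(14)=-306094, a(15)=-935809, a(16)=-2333666; answer -2333666
Part IV: U3 = -2333666; d = 5062; 5062 = 2 * 2531; sigma = (1 + 2) * (1 + 2531) = 3 * 2532 = 7596; answer 7596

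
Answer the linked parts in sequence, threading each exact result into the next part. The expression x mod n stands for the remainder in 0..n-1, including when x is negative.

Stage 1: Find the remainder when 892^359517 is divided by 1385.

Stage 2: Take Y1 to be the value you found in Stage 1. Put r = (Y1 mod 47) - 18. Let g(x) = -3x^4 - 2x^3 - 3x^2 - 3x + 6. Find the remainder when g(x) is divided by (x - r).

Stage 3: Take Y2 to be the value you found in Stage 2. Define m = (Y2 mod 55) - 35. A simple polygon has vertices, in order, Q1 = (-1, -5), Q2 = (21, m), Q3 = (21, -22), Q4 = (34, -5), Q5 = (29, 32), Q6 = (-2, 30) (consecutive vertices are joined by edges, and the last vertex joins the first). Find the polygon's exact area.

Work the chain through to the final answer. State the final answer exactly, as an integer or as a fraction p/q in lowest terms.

Stage 1: squarings mod 1385: 892^1=892, 892^2=674, 892^4=1381, 892^8=16, 892^16=256, 892^32=441, 892^64=581, 892^128=1006, 892^256=986, 892^512=1311, 892^1024=1321, 892^2048=1326, 892^4096=711, 892^8192=1381, 892^16384=16, 892^32768=256, 892^65536=441, 892^131072=581, 892^262144=1006; 892^359517 = 892^1 * 892^4 * 892^8 * 892^16 * 892^64 * 892^1024 * 892^2048 * 892^4096 * 892^8192 * 892^16384 * 892^65536 * 892^262144 = 37 (mod 1385); answer 37
Stage 2: Y1 = 37; r = 19; remainder = value at the root: -3*(19)^4 - 2*(19)^3 - 3*(19)^2 - 3*(19)^1 + 6 = (-390963) + (-13718) + (-1083) + (-57) + (6) = -405815; answer -405815
Stage 3: Y2 = -405815; m = -5; cross terms: (-1*-5 - 21*-5)=110, (21*-22 - 21*-5)=-357, (21*-5 - 34*-22)=643, (34*32 - 29*-5)=1233, (29*30 - -2*32)=934, (-2*-5 - -1*30)=40; twice the area = |2603| = 2603; area = 2603/2; answer 2603/2

2603/2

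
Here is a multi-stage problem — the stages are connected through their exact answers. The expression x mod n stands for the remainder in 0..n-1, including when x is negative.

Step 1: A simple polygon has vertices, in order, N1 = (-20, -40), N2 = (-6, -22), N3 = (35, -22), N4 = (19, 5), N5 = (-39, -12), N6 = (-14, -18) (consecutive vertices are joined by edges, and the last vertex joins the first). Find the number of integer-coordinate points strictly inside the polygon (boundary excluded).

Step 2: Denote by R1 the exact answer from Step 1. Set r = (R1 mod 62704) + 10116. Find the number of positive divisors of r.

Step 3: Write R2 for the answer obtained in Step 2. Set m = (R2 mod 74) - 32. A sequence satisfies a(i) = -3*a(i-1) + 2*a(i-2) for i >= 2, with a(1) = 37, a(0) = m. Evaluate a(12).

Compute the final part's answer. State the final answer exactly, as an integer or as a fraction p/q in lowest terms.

-53266267

Step 1: cross terms: (-20*-22 - -6*-40)=200, (-6*-22 - 35*-22)=902, (35*5 - 19*-22)=593, (19*-12 - -39*5)=-33, (-39*-18 - -14*-12)=534, (-14*-40 - -20*-18)=200; twice the area = |2396| = 2396; area = 1198; boundary points = 2 + 41 + 1 + 1 + 1 + 2 = 48; strictly interior points = area - boundary/2 + 1 = 1175; answer 1175
Step 2: R1 = 1175; r = 11291; 11291 = 7 * 1613; number of divisors = (1+1) * (1+1) = 4; answer 4
Step 3: R2 = 4; m = -28; a(2) = -3*(37) + 2*(-28) = -167; iterating: a(2)=-167, a(3)=575, a(4)=-2059, a(5)=7327, a(6)=-26099, a(7)=92951, a(8)=-331051, a(9)=1179055, a(10)=-4199267, a(11)=14955911, a(12)=-53266267; answer -53266267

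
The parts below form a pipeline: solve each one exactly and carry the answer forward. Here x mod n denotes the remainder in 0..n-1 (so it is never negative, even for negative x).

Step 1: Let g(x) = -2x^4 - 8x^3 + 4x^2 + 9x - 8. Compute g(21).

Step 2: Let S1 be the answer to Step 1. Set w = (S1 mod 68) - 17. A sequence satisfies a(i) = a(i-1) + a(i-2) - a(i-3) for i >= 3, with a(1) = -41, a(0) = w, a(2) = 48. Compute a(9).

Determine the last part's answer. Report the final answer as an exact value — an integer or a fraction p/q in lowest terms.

Step 1: -2*(21)^4 - 8*(21)^3 + 4*(21)^2 + 9*(21)^1 - 8 = (-388962) + (-74088) + (1764) + (189) + (-8) = -461105; answer -461105
Step 2: S1 = -461105; w = -14; a(3) = 1*(48) + 1*(-41) - 1*(-14) = 21; iterating: a(3)=21, a(4)=110, a(5)=83, a(6)=172, a(7)=145, a(8)=234, a(9)=207; answer 207

207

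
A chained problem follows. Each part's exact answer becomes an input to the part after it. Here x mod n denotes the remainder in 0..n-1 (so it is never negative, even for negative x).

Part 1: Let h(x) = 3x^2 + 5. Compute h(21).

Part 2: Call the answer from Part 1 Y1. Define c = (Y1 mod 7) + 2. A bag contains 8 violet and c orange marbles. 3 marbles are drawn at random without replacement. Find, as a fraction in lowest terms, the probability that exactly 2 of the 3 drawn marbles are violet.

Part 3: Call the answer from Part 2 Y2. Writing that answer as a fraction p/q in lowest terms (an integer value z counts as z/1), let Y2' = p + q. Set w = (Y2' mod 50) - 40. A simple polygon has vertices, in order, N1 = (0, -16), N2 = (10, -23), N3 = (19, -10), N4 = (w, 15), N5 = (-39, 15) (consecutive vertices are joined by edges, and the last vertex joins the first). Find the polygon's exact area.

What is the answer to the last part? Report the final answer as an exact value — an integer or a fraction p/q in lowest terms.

Part 1: 3*(21)^2 + 5 = (1323) + (5) = 1328; answer 1328
Part 2: Y1 = 1328; c = 7; total draws C(15,3) = 455; favorable C(8,2)*C(7,1) = 196; P = 28/65; answer 28/65
Part 3: Y2 = 28/65; threaded value p + q = 93; w = 3; cross terms: (0*-23 - 10*-16)=160, (10*-10 - 19*-23)=337, (19*15 - 3*-10)=315, (3*15 - -39*15)=630, (-39*-16 - 0*15)=624; twice the area = |2066| = 2066; area = 1033; answer 1033

1033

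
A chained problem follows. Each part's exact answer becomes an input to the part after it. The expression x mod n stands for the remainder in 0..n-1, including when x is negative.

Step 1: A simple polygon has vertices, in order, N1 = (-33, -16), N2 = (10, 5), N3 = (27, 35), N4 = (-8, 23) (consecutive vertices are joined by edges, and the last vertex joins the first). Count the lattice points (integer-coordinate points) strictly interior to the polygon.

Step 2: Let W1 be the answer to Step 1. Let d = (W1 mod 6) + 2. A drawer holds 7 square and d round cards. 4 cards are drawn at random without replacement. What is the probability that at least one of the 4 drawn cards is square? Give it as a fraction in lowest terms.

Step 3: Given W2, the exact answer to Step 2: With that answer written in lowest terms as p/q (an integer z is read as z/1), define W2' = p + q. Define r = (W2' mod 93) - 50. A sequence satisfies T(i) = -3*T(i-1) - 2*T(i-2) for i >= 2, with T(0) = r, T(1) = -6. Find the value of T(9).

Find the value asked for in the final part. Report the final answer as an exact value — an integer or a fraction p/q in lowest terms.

-24486

Step 1: cross terms: (-33*5 - 10*-16)=-5, (10*35 - 27*5)=215, (27*23 - -8*35)=901, (-8*-16 - -33*23)=887; twice the area = |1998| = 1998; area = 999; boundary points = 1 + 1 + 1 + 1 = 4; strictly interior points = area - boundary/2 + 1 = 998; answer 998
Step 2: W1 = 998; d = 4; total draws C(11,4) = 330; complement C(4,4) = 1; favorable 330 - 1 = 329; P = 329/330; answer 329/330
Step 3: W2 = 329/330; threaded value p + q = 659; r = -42; T(2) = -3*(-6) - 2*(-42) = 102; iterating: T(2)=102, T(3)=-294, T(4)=678, T(5)=-1446, T(6)=2982, T(7)=-6054, T(8)=12198, T(9)=-24486; answer -24486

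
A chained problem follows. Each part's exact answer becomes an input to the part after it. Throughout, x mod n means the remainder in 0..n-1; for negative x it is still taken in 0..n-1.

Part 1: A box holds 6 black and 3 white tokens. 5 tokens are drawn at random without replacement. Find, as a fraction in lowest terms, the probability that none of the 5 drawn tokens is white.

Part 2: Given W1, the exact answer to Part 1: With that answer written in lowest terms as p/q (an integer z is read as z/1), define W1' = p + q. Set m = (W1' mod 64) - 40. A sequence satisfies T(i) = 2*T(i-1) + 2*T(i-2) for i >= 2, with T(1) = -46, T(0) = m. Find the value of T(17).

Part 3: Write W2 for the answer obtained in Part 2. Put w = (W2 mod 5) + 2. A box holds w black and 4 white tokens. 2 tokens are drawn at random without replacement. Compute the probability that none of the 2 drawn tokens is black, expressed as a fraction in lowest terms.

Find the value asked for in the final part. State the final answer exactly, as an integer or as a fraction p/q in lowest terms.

Part 1: total draws C(9,5) = 126; favorable C(6,5) = 6; P = 1/21; answer 1/21
Part 2: W1 = 1/21; threaded value p + q = 22; m = -18; T(2) = 2*(-46) + 2*(-18) = -128; iterating: T(2)=-128, T(3)=-348, T(4)=-952, T(5)=-2600, T(6)=-7104, T(7)=-19408, T(8)=-53024, T(9)=-144864, T(10)=-395776, T(11)=-1081280, T(12)=-2954112, T(13)=-8070784, T(14)=-22049792, T(15)=-60241152, T(16)=-164581888, T(17)=-449646080; answer -449646080
Part 3: W2 = -449646080; w = 2; total draws C(6,2) = 15; favorable C(4,2) = 6; P = 2/5; answer 2/5

2/5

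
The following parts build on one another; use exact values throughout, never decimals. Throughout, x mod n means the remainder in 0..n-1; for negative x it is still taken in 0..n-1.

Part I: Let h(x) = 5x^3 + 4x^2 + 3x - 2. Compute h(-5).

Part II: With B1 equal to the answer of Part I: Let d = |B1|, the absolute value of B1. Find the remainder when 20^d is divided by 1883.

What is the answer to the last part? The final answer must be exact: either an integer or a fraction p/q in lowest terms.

Part I: 5*(-5)^3 + 4*(-5)^2 + 3*(-5)^1 - 2 = (-625) + (100) + (-15) + (-2) = -542; answer -542
Part II: B1 = -542; d = 542; squarings mod 1883: 20^1=20, 20^2=400, 20^4=1828, 20^8=1142, 20^16=1128, 20^32=1359, 20^64=1541, 20^128=218, 20^256=449, 20^512=120; 20^542 = 20^2 * 20^4 * 20^8 * 20^16 * 20^512 = 596 (mod 1883); answer 596

596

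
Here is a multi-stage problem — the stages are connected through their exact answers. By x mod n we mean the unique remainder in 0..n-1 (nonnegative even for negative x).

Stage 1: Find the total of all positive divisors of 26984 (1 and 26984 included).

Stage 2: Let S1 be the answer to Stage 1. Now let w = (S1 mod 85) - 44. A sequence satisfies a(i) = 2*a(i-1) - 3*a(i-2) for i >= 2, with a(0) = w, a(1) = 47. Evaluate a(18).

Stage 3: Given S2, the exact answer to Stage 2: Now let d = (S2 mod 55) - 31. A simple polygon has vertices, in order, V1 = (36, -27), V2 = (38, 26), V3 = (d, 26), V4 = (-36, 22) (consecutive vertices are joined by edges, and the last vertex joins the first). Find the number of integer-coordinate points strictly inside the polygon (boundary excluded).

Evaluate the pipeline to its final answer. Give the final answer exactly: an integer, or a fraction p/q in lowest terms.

2057

Stage 1: 26984 = 2^3 * 3373; sigma = (1 + 2 + 4 + 8) * (1 + 3373) = 15 * 3374 = 50610; answer 50610
Stage 2: S1 = 50610; w = -9; a(2) = 2*(47) - 3*(-9) = 121; iterating: a(2)=121, a(3)=101, a(4)=-161, a(5)=-625, a(6)=-767, a(7)=341, a(8)=2983, a(9)=4943, a(10)=937, a(11)=-12955, a(12)=-28721, a(13)=-18577, a(14)=49009, a(15)=153749, a(16)=160471, a(17)=-140305, a(18)=-762023; answer -762023
Stage 3: S2 = -762023; d = -29; cross terms: (36*26 - 38*-27)=1962, (38*26 - -29*26)=1742, (-29*22 - -36*26)=298, (-36*-27 - 36*22)=180; twice the area = |4182| = 4182; area = 2091; boundary points = 1 + 67 + 1 + 1 = 70; strictly interior points = area - boundary/2 + 1 = 2057; answer 2057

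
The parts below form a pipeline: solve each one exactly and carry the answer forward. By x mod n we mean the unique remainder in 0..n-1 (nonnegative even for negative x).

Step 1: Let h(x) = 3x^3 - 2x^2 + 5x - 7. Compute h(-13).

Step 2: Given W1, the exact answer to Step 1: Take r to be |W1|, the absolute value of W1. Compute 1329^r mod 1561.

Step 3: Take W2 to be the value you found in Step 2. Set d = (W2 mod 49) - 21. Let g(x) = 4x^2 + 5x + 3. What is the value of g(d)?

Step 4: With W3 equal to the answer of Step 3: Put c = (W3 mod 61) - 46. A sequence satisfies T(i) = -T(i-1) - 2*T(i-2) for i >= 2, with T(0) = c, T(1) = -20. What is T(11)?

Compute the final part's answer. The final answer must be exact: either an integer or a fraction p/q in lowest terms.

-240

Step 1: 3*(-13)^3 - 2*(-13)^2 + 5*(-13)^1 - 7 = (-6591) + (-338) + (-65) + (-7) = -7001; answer -7001
Step 2: W1 = -7001; r = 7001; squarings mod 1561: 1329^1=1329, 1329^2=750, 1329^4=540, 1329^8=1254, 1329^16=589, 1329^32=379, 1329^64=29, 1329^128=841, 1329^256=148, 1329^512=50, 1329^1024=939, 1329^2048=1317, 1329^4096=218; 1329^7001 = 1329^1 * 1329^8 * 1329^16 * 1329^64 * 1329^256 * 1329^512 * 1329^2048 * 1329^4096 = 307 (mod 1561); answer 307
Step 3: W2 = 307; d = -8; 4*(-8)^2 + 5*(-8)^1 + 3 = (256) + (-40) + (3) = 219; answer 219
Step 4: W3 = 219; c = -10; T(2) = -1*(-20) - 2*(-10) = 40; iterating: T(2)=40, T(3)=0, T(4)=-80, T(5)=80, T(6)=80, T(7)=-240, T(8)=80, T(9)=400, T(10)=-560, T(11)=-240; answer -240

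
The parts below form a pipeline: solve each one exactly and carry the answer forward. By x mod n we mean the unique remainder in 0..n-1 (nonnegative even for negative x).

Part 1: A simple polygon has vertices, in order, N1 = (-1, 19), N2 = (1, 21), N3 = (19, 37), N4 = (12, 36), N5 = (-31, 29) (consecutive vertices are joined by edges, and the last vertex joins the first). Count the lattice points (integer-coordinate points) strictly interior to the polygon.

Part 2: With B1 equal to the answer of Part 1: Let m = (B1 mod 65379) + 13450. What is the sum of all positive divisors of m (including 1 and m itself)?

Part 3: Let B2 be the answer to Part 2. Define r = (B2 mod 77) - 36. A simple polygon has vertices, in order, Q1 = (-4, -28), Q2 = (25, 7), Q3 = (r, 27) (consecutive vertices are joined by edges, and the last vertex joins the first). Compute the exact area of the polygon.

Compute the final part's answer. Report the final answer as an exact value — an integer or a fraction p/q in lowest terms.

1165

Part 1: cross terms: (-1*21 - 1*19)=-40, (1*37 - 19*21)=-362, (19*36 - 12*37)=240, (12*29 - -31*36)=1464, (-31*19 - -1*29)=-560; twice the area = |742| = 742; area = 371; boundary points = 2 + 2 + 1 + 1 + 10 = 16; strictly interior points = area - boundary/2 + 1 = 364; answer 364
Part 2: B1 = 364; m = 13814; 13814 = 2 * 6907; sigma = (1 + 2) * (1 + 6907) = 3 * 6908 = 20724; answer 20724
Part 3: B2 = 20724; r = -25; cross terms: (-4*7 - 25*-28)=672, (25*27 - -25*7)=850, (-25*-28 - -4*27)=808; twice the area = |2330| = 2330; area = 1165; answer 1165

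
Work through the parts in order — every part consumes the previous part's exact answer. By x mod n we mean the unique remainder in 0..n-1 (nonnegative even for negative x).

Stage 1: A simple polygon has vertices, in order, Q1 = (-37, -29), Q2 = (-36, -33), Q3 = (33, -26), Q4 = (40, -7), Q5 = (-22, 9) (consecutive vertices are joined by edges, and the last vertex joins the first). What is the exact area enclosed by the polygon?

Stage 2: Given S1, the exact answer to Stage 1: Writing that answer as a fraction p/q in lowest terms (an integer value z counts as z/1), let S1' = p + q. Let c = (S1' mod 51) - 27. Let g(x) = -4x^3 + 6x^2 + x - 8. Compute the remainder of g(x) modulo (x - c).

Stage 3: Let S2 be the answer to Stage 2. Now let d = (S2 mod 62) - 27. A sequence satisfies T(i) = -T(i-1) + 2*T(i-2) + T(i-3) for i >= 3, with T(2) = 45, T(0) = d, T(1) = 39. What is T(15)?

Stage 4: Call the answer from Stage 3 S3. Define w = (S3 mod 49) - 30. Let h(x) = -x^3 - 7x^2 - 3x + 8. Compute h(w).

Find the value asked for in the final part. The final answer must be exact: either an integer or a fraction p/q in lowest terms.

Stage 1: cross terms: (-37*-33 - -36*-29)=177, (-36*-26 - 33*-33)=2025, (33*-7 - 40*-26)=809, (40*9 - -22*-7)=206, (-22*-29 - -37*9)=971; twice the area = |4188| = 4188; area = 2094; answer 2094
Stage 2: S1 = 2094; threaded value p + q = 2095; c = -23; remainder = value at the root: -4*(-23)^3 + 6*(-23)^2 + 1*(-23)^1 - 8 = (48668) + (3174) + (-23) + (-8) = 51811; answer 51811
Stage 3: S2 = 51811; d = 14; T(3) = -1*(45) + 2*(39) + 1*(14) = 47; iterating: T(3)=47, T(4)=82, T(5)=57, T(6)=154, T(7)=42, T(8)=323, T(9)=-85, T(10)=773, T(11)=-620, T(12)=2081, T(13)=-2548, T(14)=6090, T(15)=-9105; answer -9105
Stage 4: S3 = -9105; w = -21; -1*(-21)^3 - 7*(-21)^2 - 3*(-21)^1 + 8 = (9261) + (-3087) + (63) + (8) = 6245; answer 6245

6245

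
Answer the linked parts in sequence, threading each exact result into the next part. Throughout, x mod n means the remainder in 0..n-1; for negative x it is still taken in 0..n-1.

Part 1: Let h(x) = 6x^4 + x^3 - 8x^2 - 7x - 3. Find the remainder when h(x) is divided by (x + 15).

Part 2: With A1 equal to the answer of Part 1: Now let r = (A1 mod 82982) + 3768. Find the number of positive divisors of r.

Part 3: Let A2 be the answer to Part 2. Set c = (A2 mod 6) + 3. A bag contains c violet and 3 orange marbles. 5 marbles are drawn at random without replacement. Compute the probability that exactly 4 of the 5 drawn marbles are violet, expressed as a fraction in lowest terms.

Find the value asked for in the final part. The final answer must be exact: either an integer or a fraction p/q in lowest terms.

15/56

Part 1: remainder = value at the root: 6*(-15)^4 + 1*(-15)^3 - 8*(-15)^2 - 7*(-15)^1 - 3 = (303750) + (-3375) + (-1800) + (105) + (-3) = 298677; answer 298677
Part 2: A1 = 298677; r = 53499; 53499 = 3 * 17 * 1049; number of divisors = (1+1) * (1+1) * (1+1) = 8; answer 8
Part 3: A2 = 8; c = 5; total draws C(8,5) = 56; favorable C(5,4)*C(3,1) = 15; P = 15/56; answer 15/56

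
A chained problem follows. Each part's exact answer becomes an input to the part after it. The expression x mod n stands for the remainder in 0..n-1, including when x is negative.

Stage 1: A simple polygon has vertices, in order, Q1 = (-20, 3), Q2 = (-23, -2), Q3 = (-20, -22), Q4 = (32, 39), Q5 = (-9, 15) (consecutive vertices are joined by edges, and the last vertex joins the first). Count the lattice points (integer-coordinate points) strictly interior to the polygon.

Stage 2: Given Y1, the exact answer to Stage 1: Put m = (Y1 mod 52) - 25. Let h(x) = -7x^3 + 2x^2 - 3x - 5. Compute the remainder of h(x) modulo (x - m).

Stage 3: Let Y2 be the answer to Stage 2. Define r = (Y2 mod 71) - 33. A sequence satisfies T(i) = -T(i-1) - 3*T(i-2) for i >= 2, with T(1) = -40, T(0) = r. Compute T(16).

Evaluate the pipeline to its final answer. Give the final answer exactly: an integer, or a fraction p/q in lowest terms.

203434

Stage 1: cross terms: (-20*-2 - -23*3)=109, (-23*-22 - -20*-2)=466, (-20*39 - 32*-22)=-76, (32*15 - -9*39)=831, (-9*3 - -20*15)=273; twice the area = |1603| = 1603; area = 1603/2; boundary points = 1 + 1 + 1 + 1 + 1 = 5; strictly interior points = area - boundary/2 + 1 = 800; answer 800
Stage 2: Y1 = 800; m = -5; remainder = value at the root: -7*(-5)^3 + 2*(-5)^2 - 3*(-5)^1 - 5 = (875) + (50) + (15) + (-5) = 935; answer 935
Stage 3: Y2 = 935; r = -21; T(2) = -1*(-40) - 3*(-21) = 103; iterating: T(2)=103, T(3)=17, T(4)=-326, T(5)=275, T(6)=703, T(7)=-1528, T(8)=-581, T(9)=5165, T(10)=-3422, T(11)=-12073, T(12)=22339, T(13)=13880, T(14)=-80897, T(15)=39257, T(16)=203434; answer 203434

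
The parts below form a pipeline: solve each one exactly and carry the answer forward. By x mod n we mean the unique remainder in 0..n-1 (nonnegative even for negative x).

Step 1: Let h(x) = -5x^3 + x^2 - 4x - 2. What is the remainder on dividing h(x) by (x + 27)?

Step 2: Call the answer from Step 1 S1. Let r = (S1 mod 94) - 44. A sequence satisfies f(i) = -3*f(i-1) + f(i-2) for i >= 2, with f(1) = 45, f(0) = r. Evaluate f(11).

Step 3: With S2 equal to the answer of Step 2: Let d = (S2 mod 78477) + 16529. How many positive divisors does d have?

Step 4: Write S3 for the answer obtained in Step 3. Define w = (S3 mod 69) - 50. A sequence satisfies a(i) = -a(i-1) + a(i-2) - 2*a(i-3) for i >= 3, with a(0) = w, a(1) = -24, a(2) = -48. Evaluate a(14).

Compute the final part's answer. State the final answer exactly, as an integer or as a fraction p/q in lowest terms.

Step 1: remainder = value at the root: -5*(-27)^3 + 1*(-27)^2 - 4*(-27)^1 - 2 = (98415) + (729) + (108) + (-2) = 99250; answer 99250
Step 2: S1 = 99250; r = 36; f(2) = -3*(45) + 1*(36) = -99; iterating: f(2)=-99, f(3)=342, f(4)=-1125, f(5)=3717, f(6)=-12276, f(7)=40545, f(8)=-133911, f(9)=442278, f(10)=-1460745, f(11)=4824513; answer 4824513
Step 3: S2 = 4824513; d = 53945; 53945 = 5 * 10789; number of divisors = (1+1) * (1+1) = 4; answer 4
Step 4: S3 = 4; w = -46; a(3) = -1*(-48) + 1*(-24) - 2*(-46) = 116; iterating: a(3)=116, a(4)=-116, a(5)=328, a(6)=-676, a(7)=1236, a(8)=-2568, a(9)=5156, a(10)=-10196, a(11)=20488, a(12)=-40996, a(13)=81876, a(14)=-163848; answer -163848

-163848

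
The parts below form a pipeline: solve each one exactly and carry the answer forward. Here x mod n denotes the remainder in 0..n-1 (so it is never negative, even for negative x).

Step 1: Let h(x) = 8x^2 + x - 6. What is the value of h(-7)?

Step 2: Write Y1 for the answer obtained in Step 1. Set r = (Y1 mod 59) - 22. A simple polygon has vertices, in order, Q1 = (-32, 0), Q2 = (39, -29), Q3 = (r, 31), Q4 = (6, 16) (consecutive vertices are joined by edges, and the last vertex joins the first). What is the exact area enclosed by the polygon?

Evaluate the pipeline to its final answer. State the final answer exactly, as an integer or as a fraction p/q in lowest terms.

Step 1: 8*(-7)^2 + 1*(-7)^1 - 6 = (392) + (-7) + (-6) = 379; answer 379
Step 2: Y1 = 379; r = 3; cross terms: (-32*-29 - 39*0)=928, (39*31 - 3*-29)=1296, (3*16 - 6*31)=-138, (6*0 - -32*16)=512; twice the area = |2598| = 2598; area = 1299; answer 1299

1299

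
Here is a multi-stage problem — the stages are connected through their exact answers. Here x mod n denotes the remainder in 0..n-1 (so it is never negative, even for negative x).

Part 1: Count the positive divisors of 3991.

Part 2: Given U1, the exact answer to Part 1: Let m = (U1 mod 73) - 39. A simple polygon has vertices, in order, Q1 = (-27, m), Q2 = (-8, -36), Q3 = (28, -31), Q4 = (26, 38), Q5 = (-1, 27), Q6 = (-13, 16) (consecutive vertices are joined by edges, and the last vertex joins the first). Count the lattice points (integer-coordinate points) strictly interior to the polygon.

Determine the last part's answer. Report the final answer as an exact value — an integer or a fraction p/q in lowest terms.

Part 1: 3991 = 13 * 307; number of divisors = (1+1) * (1+1) = 4; answer 4
Part 2: U1 = 4; m = -35; cross terms: (-27*-36 - -8*-35)=692, (-8*-31 - 28*-36)=1256, (28*38 - 26*-31)=1870, (26*27 - -1*38)=740, (-1*16 - -13*27)=335, (-13*-35 - -27*16)=887; twice the area = |5780| = 5780; area = 2890; boundary points = 1 + 1 + 1 + 1 + 1 + 1 = 6; strictly interior points = area - boundary/2 + 1 = 2888; answer 2888

2888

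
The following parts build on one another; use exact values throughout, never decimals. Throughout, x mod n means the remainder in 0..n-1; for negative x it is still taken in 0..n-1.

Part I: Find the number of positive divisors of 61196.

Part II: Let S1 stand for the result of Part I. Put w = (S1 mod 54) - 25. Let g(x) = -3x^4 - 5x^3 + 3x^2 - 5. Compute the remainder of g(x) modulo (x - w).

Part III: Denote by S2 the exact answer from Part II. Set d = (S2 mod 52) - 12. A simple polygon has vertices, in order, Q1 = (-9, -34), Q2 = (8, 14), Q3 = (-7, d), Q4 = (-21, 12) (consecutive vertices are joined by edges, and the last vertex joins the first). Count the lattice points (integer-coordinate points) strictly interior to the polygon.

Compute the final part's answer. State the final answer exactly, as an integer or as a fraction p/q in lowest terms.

Part I: 61196 = 2^2 * 15299; number of divisors = (2+1) * (1+1) = 6; answer 6
Part II: S1 = 6; w = -19; remainder = value at the root: -3*(-19)^4 - 5*(-19)^3 + 3*(-19)^2 - 5 = (-390963) + (34295) + (1083) + (-5) = -355590; answer -355590
Part III: S2 = -355590; d = 26; cross terms: (-9*14 - 8*-34)=146, (8*26 - -7*14)=306, (-7*12 - -21*26)=462, (-21*-34 - -9*12)=822; twice the area = |1736| = 1736; area = 868; boundary points = 1 + 3 + 14 + 2 = 20; strictly interior points = area - boundary/2 + 1 = 859; answer 859

859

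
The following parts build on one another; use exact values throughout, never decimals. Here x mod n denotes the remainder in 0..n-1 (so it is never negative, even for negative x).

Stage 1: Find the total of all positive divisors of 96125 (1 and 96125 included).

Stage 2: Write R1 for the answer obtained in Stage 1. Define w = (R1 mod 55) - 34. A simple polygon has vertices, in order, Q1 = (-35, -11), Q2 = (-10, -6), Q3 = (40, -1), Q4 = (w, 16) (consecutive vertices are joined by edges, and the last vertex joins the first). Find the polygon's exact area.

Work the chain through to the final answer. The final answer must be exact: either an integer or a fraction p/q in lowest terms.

Stage 1: 96125 = 5^3 * 769; sigma = (1 + 5 + 25 + 125) * (1 + 769) = 156 * 770 = 120120; answer 120120
Stage 2: R1 = 120120; w = -34; cross terms: (-35*-6 - -10*-11)=100, (-10*-1 - 40*-6)=250, (40*16 - -34*-1)=606, (-34*-11 - -35*16)=934; twice the area = |1890| = 1890; area = 945; answer 945

945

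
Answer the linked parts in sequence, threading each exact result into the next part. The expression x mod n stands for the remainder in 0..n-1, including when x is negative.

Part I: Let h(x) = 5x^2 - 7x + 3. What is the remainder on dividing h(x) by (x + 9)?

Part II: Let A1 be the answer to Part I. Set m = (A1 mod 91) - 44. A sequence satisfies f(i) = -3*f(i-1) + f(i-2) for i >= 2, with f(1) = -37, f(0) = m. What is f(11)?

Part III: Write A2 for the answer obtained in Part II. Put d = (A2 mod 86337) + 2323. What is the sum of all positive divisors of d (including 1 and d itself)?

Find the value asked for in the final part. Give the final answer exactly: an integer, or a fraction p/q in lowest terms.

37824

Part I: remainder = value at the root: 5*(-9)^2 - 7*(-9)^1 + 3 = (405) + (63) + (3) = 471; answer 471
Part II: A1 = 471; m = -28; f(2) = -3*(-37) + 1*(-28) = 83; iterating: f(2)=83, f(3)=-286, f(4)=941, f(5)=-3109, f(6)=10268, f(7)=-33913, f(8)=112007, f(9)=-369934, f(10)=1221809, f(11)=-4035361; answer -4035361
Part III: A2 = -4035361; d = 24801; 24801 = 3 * 7 * 1181; sigma = (1 + 3) * (1 + 7) * (1 + 1181) = 4 * 8 * 1182 = 37824; answer 37824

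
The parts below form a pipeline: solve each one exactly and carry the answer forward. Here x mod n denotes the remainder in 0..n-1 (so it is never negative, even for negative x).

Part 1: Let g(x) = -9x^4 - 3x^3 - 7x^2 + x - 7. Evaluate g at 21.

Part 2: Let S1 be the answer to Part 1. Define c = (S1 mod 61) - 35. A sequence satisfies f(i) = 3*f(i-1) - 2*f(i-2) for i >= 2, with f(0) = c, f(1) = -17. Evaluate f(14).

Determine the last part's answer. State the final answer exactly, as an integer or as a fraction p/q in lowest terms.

49129

Part 1: -9*(21)^4 - 3*(21)^3 - 7*(21)^2 + 1*(21)^1 - 7 = (-1750329) + (-27783) + (-3087) + (21) + (-7) = -1781185; answer -1781185
Part 2: S1 = -1781185; c = -20; f(2) = 3*(-17) - 2*(-20) = -11; iterating: f(2)=-11, f(3)=1, f(4)=25, f(5)=73, f(6)=169, f(7)=361, f(8)=745, f(9)=1513, f(10)=3049, f(11)=6121, f(12)=12265, f(13)=24553, f(14)=49129; answer 49129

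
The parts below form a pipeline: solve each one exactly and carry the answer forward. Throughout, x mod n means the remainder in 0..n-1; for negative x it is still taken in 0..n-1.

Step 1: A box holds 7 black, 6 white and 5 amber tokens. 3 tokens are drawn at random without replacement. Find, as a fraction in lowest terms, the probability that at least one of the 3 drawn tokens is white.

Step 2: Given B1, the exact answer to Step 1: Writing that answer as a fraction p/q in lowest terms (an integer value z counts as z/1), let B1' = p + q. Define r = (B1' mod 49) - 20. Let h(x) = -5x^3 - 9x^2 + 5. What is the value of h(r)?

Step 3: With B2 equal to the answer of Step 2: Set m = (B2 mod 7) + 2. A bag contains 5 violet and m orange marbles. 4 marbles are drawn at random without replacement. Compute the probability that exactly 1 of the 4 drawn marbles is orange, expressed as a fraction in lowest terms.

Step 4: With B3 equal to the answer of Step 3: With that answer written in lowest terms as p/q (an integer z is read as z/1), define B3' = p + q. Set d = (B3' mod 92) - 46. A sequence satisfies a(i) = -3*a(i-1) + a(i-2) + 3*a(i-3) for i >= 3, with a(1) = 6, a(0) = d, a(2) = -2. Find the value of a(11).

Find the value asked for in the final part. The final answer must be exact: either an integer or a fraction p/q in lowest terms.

-398568

Step 1: total draws C(18,3) = 816; complement C(12,3) = 220; favorable 816 - 220 = 596; P = 149/204; answer 149/204
Step 2: B1 = 149/204; threaded value p + q = 353; r = -10; -5*(-10)^3 - 9*(-10)^2 + 5 = (5000) + (-900) + (5) = 4105; answer 4105
Step 3: B2 = 4105; m = 5; total draws C(10,4) = 210; favorable C(5,1)*C(5,3) = 50; P = 5/21; answer 5/21
Step 4: B3 = 5/21; threaded value p + q = 26; d = -20; a(3) = -3*(-2) + 1*(6) + 3*(-20) = -48; iterating: a(3)=-48, a(4)=160, a(5)=-534, a(6)=1618, a(7)=-4908, a(8)=14740, a(9)=-44274, a(10)=132838, a(11)=-398568; answer -398568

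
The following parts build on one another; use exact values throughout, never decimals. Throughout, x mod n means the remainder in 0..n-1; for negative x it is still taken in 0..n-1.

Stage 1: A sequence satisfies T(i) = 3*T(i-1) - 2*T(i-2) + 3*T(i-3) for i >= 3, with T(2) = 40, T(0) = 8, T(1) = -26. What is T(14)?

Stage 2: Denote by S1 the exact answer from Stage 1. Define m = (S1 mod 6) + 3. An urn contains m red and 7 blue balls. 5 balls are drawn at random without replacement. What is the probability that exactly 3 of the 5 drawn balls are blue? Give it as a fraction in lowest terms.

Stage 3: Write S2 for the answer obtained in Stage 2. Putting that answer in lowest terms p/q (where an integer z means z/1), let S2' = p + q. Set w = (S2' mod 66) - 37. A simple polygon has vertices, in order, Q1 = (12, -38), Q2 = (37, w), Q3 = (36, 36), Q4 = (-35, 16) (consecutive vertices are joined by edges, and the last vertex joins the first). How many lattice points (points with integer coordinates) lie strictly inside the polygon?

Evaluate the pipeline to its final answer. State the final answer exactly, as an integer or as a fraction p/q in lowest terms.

2567

Stage 1: T(3) = 3*(40) - 2*(-26) + 3*(8) = 196; iterating: T(3)=196, T(4)=430, T(5)=1018, T(6)=2782, T(7)=7600, T(8)=20290, T(9)=54016, T(10)=144268, T(11)=385642, T(12)=1030438, T(13)=2752834, T(14)=7354552; answer 7354552
Stage 2: S1 = 7354552; m = 7; total draws C(14,5) = 2002; favorable C(7,3)*C(7,2) = 735; P = 105/286; answer 105/286
Stage 3: S2 = 105/286; threaded value p + q = 391; w = 24; cross terms: (12*24 - 37*-38)=1694, (37*36 - 36*24)=468, (36*16 - -35*36)=1836, (-35*-38 - 12*16)=1138; twice the area = |5136| = 5136; area = 2568; boundary points = 1 + 1 + 1 + 1 = 4; strictly interior points = area - boundary/2 + 1 = 2567; answer 2567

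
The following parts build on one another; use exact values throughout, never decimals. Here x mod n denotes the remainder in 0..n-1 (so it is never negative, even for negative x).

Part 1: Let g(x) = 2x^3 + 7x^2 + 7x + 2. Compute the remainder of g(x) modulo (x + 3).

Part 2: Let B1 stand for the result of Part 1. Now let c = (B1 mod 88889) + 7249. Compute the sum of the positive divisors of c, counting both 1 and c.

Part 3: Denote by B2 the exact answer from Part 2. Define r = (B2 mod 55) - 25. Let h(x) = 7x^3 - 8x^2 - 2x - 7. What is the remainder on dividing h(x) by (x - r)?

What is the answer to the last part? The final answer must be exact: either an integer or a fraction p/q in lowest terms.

658

Part 1: remainder = value at the root: 2*(-3)^3 + 7*(-3)^2 + 7*(-3)^1 + 2 = (-54) + (63) + (-21) + (2) = -10; answer -10
Part 2: B1 = -10; c = 96128; 96128 = 2^7 * 751; sigma = (1 + 2 + 4 + 8 + 16 + 32 + 64 + 128) * (1 + 751) = 255 * 752 = 191760; answer 191760
Part 3: B2 = 191760; r = 5; remainder = value at the root: 7*(5)^3 - 8*(5)^2 - 2*(5)^1 - 7 = (875) + (-200) + (-10) + (-7) = 658; answer 658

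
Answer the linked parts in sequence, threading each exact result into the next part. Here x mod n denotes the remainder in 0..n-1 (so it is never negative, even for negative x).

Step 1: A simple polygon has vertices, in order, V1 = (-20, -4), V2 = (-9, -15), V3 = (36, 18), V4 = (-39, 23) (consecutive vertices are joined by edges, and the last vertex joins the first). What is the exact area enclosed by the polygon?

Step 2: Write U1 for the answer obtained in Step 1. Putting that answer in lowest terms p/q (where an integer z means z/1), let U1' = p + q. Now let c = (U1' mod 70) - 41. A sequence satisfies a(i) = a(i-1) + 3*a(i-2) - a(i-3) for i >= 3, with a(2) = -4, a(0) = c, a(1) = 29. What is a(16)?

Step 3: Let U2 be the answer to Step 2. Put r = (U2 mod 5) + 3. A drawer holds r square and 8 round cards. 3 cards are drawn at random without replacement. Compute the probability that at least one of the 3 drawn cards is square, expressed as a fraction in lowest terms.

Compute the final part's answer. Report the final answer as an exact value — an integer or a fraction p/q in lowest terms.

41/55

Step 1: cross terms: (-20*-15 - -9*-4)=264, (-9*18 - 36*-15)=378, (36*23 - -39*18)=1530, (-39*-4 - -20*23)=616; twice the area = |2788| = 2788; area = 1394; answer 1394
Step 2: U1 = 1394; threaded value p + q = 1395; c = 24; a(3) = 1*(-4) + 3*(29) - 1*(24) = 59; iterating: a(3)=59, a(4)=18, a(5)=199, a(6)=194, a(7)=773, a(8)=1156, a(9)=3281, a(10)=5976, a(11)=14663, a(12)=29310, a(13)=67323, a(14)=140590, a(15)=313249, a(16)=667696; answer 667696
Step 3: U2 = 667696; r = 4; total draws C(12,3) = 220; complement C(8,3) = 56; favorable 220 - 56 = 164; P = 41/55; answer 41/55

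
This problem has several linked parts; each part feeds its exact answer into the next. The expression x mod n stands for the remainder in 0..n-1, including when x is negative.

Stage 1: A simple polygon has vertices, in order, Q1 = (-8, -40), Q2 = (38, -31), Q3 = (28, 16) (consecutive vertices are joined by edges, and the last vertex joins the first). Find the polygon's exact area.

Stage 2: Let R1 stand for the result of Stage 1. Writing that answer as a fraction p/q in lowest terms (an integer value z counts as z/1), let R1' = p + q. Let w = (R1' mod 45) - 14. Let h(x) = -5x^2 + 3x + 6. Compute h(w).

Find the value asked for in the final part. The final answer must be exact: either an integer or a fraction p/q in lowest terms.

-750

Stage 1: cross terms: (-8*-31 - 38*-40)=1768, (38*16 - 28*-31)=1476, (28*-40 - -8*16)=-992; twice the area = |2252| = 2252; area = 1126; answer 1126
Stage 2: R1 = 1126; threaded value p + q = 1127; w = -12; -5*(-12)^2 + 3*(-12)^1 + 6 = (-720) + (-36) + (6) = -750; answer -750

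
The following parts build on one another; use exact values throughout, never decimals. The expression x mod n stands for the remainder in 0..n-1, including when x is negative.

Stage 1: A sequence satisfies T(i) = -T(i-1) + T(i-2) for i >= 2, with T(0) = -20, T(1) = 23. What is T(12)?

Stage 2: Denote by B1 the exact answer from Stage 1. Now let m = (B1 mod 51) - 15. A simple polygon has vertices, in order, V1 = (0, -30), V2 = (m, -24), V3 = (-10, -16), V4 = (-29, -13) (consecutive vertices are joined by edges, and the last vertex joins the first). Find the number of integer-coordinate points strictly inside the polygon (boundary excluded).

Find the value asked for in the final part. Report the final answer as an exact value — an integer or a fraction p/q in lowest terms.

Stage 1: T(2) = -1*(23) + 1*(-20) = -43; iterating: T(2)=-43, T(3)=66, T(4)=-109, T(5)=175, T(6)=-284, T(7)=459, T(8)=-743, T(9)=1202, T(10)=-1945, T(11)=3147, T(12)=-5092; answer -5092
Stage 2: B1 = -5092; m = -7; cross terms: (0*-24 - -7*-30)=-210, (-7*-16 - -10*-24)=-128, (-10*-13 - -29*-16)=-334, (-29*-30 - 0*-13)=870; twice the area = |198| = 198; area = 99; boundary points = 1 + 1 + 1 + 1 = 4; strictly interior points = area - boundary/2 + 1 = 98; answer 98

98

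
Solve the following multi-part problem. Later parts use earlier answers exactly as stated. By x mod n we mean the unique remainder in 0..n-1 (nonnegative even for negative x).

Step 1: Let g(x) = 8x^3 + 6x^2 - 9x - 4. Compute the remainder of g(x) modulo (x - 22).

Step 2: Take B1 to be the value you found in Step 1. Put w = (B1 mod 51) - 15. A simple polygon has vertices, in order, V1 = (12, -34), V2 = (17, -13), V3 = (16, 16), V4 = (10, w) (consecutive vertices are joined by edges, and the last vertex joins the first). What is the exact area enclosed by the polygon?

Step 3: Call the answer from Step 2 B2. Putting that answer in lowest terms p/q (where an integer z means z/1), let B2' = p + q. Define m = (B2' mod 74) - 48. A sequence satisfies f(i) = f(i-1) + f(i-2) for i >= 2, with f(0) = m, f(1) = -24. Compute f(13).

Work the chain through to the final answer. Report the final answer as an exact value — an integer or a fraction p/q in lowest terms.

-5304

Step 1: remainder = value at the root: 8*(22)^3 + 6*(22)^2 - 9*(22)^1 - 4 = (85184) + (2904) + (-198) + (-4) = 87886; answer 87886
Step 2: B1 = 87886; w = -2; cross terms: (12*-13 - 17*-34)=422, (17*16 - 16*-13)=480, (16*-2 - 10*16)=-192, (10*-34 - 12*-2)=-316; twice the area = |394| = 394; area = 197; answer 197
Step 3: B2 = 197; threaded value p + q = 198; m = 2; f(2) = 1*(-24) + 1*(2) = -22; iterating: f(2)=-22, f(3)=-46, f(4)=-68, f(5)=-114, f(6)=-182, f(7)=-296, f(8)=-478, f(9)=-774, f(10)=-1252, f(11)=-2026, f(12)=-3278, f(13)=-5304; answer -5304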